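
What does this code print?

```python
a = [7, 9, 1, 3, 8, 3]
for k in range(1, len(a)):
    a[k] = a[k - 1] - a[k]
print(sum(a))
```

-35

k=1: a[1] = 7-9 = -2 → [7, -2, 1, 3, 8, 3]
k=2: a[2] = (-2)-1 = -3 → [7, -2, -3, 3, 8, 3]
k=3: a[3] = (-3)-3 = -6 → [7, -2, -3, -6, 8, 3]
k=4: a[4] = (-6)-8 = -14 → [7, -2, -3, -6, -14, 3]
k=5: a[5] = (-14)-3 = -17 → [7, -2, -3, -6, -14, -17]
sum = -35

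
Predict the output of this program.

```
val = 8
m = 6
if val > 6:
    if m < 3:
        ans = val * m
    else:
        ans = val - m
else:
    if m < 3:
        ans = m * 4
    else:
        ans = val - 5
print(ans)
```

2

val=8, m=6
val > 6 is True; m < 3 is False
→ ans = val - m = 2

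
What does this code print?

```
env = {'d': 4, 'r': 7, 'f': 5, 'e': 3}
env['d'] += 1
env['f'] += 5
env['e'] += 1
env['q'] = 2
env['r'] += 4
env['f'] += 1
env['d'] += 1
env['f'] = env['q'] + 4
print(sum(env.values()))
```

29

env['d'] = 4+1 = 5 → {'d': 5, 'r': 7, 'f': 5, 'e': 3}
env['f'] = 5+5 = 10 → {'d': 5, 'r': 7, 'f': 10, 'e': 3}
env['e'] = 3+1 = 4 → {'d': 5, 'r': 7, 'f': 10, 'e': 4}
env['q'] = 2 → {'d': 5, 'r': 7, 'f': 10, 'e': 4, 'q': 2}
env['r'] = 7+4 = 11 → {'d': 5, 'r': 11, 'f': 10, 'e': 4, 'q': 2}
env['f'] = 10+1 = 11 → {'d': 5, 'r': 11, 'f': 11, 'e': 4, 'q': 2}
env['d'] = 5+1 = 6 → {'d': 6, 'r': 11, 'f': 11, 'e': 4, 'q': 2}
env['f'] = env['q']+4 = 6 → {'d': 6, 'r': 11, 'f': 6, 'e': 4, 'q': 2}
sum of values = 29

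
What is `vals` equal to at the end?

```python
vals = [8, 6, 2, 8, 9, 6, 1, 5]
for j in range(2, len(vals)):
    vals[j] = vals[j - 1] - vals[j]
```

j=2: vals[2] = 6-2 = 4 → [8, 6, 4, 8, 9, 6, 1, 5]
j=3: vals[3] = 4-8 = -4 → [8, 6, 4, -4, 9, 6, 1, 5]
j=4: vals[4] = (-4)-9 = -13 → [8, 6, 4, -4, -13, 6, 1, 5]
j=5: vals[5] = (-13)-6 = -19 → [8, 6, 4, -4, -13, -19, 1, 5]
j=6: vals[6] = (-19)-1 = -20 → [8, 6, 4, -4, -13, -19, -20, 5]
j=7: vals[7] = (-20)-5 = -25 → [8, 6, 4, -4, -13, -19, -20, -25]

[8, 6, 4, -4, -13, -19, -20, -25]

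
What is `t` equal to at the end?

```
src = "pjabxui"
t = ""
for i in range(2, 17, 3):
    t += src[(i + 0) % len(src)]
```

i=2: add src[2]='a' → 'a'
i=5: add src[5]='u' → 'au'
i=8: add src[1]='j' → 'auj'
i=11: add src[4]='x' → 'aujx'
i=14: add src[0]='p' → 'aujxp'

'aujxp'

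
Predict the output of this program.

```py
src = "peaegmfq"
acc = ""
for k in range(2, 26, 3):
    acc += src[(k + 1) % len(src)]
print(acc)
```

k=2: add src[3]='e' → 'e'
k=5: add src[6]='f' → 'ef'
k=8: add src[1]='e' → 'efe'
k=11: add src[4]='g' → 'efeg'
k=14: add src[7]='q' → 'efegq'
k=17: add src[2]='a' → 'efegqa'
k=20: add src[5]='m' → 'efegqam'
k=23: add src[0]='p' → 'efegqamp'

efegqamp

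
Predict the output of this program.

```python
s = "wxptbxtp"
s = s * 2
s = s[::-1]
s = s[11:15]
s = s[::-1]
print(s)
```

repeat ×2 → 'wxptbxtpwxptbxtp'
reverse → 'ptxbtpxwptxbtpxw'
slice [11:15] → 'btpx'
reverse → 'xptb'

xptb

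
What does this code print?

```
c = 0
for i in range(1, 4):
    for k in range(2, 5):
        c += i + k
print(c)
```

45

i=1,k=2: c = 0+3 = 3
i=1,k=3: c = 3+4 = 7
i=1,k=4: c = 7+5 = 12
i=2,k=2: c = 12+4 = 16
i=2,k=3: c = 16+5 = 21
i=2,k=4: c = 21+6 = 27
i=3,k=2: c = 27+5 = 32
i=3,k=3: c = 32+6 = 38
i=3,k=4: c = 38+7 = 45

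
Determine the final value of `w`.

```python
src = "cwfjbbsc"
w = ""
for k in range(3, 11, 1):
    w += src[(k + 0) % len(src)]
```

k=3: add src[3]='j' → 'j'
k=4: add src[4]='b' → 'jb'
k=5: add src[5]='b' → 'jbb'
k=6: add src[6]='s' → 'jbbs'
k=7: add src[7]='c' → 'jbbsc'
k=8: add src[0]='c' → 'jbbscc'
k=9: add src[1]='w' → 'jbbsccw'
k=10: add src[2]='f' → 'jbbsccwf'

'jbbsccwf'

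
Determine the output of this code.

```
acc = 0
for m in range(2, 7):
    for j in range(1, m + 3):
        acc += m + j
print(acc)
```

m=2,j=1: acc = 0+3 = 3
m=2,j=2: acc = 3+4 = 7
m=2,j=3: acc = 7+5 = 12
m=2,j=4: acc = 12+6 = 18
m=3,j=1: acc = 18+4 = 22
m=3,j=2: acc = 22+5 = 27
m=3,j=3: acc = 27+6 = 33
m=3,j=4: acc = 33+7 = 40
m=3,j=5: acc = 40+8 = 48
m=4,j=1: acc = 48+5 = 53
m=4,j=2: acc = 53+6 = 59
m=4,j=3: acc = 59+7 = 66
m=4,j=4: acc = 66+8 = 74
m=4,j=5: acc = 74+9 = 83
m=4,j=6: acc = 83+10 = 93
m=5,j=1: acc = 93+6 = 99
m=5,j=2: acc = 99+7 = 106
m=5,j=3: acc = 106+8 = 114
m=5,j=4: acc = 114+9 = 123
m=5,j=5: acc = 123+10 = 133
m=5,j=6: acc = 133+11 = 144
m=5,j=7: acc = 144+12 = 156
m=6,j=1: acc = 156+7 = 163
m=6,j=2: acc = 163+8 = 171
m=6,j=3: acc = 171+9 = 180
m=6,j=4: acc = 180+10 = 190
m=6,j=5: acc = 190+11 = 201
m=6,j=6: acc = 201+12 = 213
m=6,j=7: acc = 213+13 = 226
m=6,j=8: acc = 226+14 = 240

240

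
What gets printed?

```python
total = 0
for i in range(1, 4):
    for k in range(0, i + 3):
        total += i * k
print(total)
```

71

i=1,k=0: total = 0+0 = 0
i=1,k=1: total = 0+1 = 1
i=1,k=2: total = 1+2 = 3
i=1,k=3: total = 3+3 = 6
i=2,k=0: total = 6+0 = 6
i=2,k=1: total = 6+2 = 8
i=2,k=2: total = 8+4 = 12
i=2,k=3: total = 12+6 = 18
i=2,k=4: total = 18+8 = 26
i=3,k=0: total = 26+0 = 26
i=3,k=1: total = 26+3 = 29
i=3,k=2: total = 29+6 = 35
i=3,k=3: total = 35+9 = 44
i=3,k=4: total = 44+12 = 56
i=3,k=5: total = 56+15 = 71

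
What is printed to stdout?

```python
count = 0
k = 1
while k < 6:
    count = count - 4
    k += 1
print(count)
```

-20

k=1: count = 0-4 = -4
k=2: count = (-4)-4 = -8
k=3: count = (-8)-4 = -12
k=4: count = (-12)-4 = -16
k=5: count = (-16)-4 = -20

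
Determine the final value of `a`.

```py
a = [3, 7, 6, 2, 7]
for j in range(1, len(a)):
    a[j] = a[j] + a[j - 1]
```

j=1: a[1] = 7+3 = 10 → [3, 10, 6, 2, 7]
j=2: a[2] = 6+10 = 16 → [3, 10, 16, 2, 7]
j=3: a[3] = 2+16 = 18 → [3, 10, 16, 18, 7]
j=4: a[4] = 7+18 = 25 → [3, 10, 16, 18, 25]

[3, 10, 16, 18, 25]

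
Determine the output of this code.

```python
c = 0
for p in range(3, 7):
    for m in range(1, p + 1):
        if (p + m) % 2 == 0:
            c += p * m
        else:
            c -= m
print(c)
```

p=3,m=1: even sum, c = 0+3 = 3
p=3,m=2: odd sum, c = 3-2 = 1
p=3,m=3: even sum, c = 1+9 = 10
p=4,m=1: odd sum, c = 10-1 = 9
p=4,m=2: even sum, c = 9+8 = 17
p=4,m=3: odd sum, c = 17-3 = 14
p=4,m=4: even sum, c = 14+16 = 30
p=5,m=1: even sum, c = 30+5 = 35
p=5,m=2: odd sum, c = 35-2 = 33
p=5,m=3: even sum, c = 33+15 = 48
p=5,m=4: odd sum, c = 48-4 = 44
p=5,m=5: even sum, c = 44+25 = 69
p=6,m=1: odd sum, c = 69-1 = 68
p=6,m=2: even sum, c = 68+12 = 80
p=6,m=3: odd sum, c = 80-3 = 77
p=6,m=4: even sum, c = 77+24 = 101
p=6,m=5: odd sum, c = 101-5 = 96
p=6,m=6: even sum, c = 96+36 = 132

132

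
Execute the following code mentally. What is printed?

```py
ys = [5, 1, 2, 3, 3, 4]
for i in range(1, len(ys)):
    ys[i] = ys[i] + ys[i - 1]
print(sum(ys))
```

i=1: ys[1] = 1+5 = 6 → [5, 6, 2, 3, 3, 4]
i=2: ys[2] = 2+6 = 8 → [5, 6, 8, 3, 3, 4]
i=3: ys[3] = 3+8 = 11 → [5, 6, 8, 11, 3, 4]
i=4: ys[4] = 3+11 = 14 → [5, 6, 8, 11, 14, 4]
i=5: ys[5] = 4+14 = 18 → [5, 6, 8, 11, 14, 18]
sum = 62

62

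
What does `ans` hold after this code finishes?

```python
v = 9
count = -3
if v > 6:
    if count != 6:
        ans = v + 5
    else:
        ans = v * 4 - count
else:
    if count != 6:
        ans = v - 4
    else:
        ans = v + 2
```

v=9, count=-3
v > 6 is True; count != 6 is True
→ ans = v + 5 = 14

14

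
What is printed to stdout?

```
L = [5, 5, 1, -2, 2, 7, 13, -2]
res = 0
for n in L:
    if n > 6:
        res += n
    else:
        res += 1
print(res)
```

26

n=5: not >6, res = 0+1 = 1
n=5: not >6, res = 1+1 = 2
n=1: not >6, res = 2+1 = 3
n=-2: not >6, res = 3+1 = 4
n=2: not >6, res = 4+1 = 5
n=7: >6, res = 5+7 = 12
n=13: >6, res = 12+13 = 25
n=-2: not >6, res = 25+1 = 26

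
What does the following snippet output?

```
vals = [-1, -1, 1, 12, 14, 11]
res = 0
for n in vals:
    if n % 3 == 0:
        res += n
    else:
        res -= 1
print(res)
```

7

n=-1: not %3==0, res = 0-1 = -1
n=-1: not %3==0, res = (-1)-1 = -2
n=1: not %3==0, res = (-2)-1 = -3
n=12: %3==0, res = (-3)+12 = 9
n=14: not %3==0, res = 9-1 = 8
n=11: not %3==0, res = 8-1 = 7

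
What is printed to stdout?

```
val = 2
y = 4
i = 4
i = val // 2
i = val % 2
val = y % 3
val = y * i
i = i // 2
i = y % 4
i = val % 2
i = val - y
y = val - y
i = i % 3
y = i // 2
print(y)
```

i = 2//2 = 1
i = 2%2 = 0
val = 4%3 = 1
val = 4*0 = 0
i = 0//2 = 0
i = 4%4 = 0
i = 0%2 = 0
i = 0-4 = -4
y = 0-4 = -4
i = (-4)%3 = 2
y = 2//2 = 1

1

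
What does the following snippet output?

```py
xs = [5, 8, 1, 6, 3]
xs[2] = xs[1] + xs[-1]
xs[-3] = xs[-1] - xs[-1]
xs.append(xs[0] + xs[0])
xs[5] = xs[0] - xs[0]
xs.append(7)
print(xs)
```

xs[2] = xs[1]+xs[-1] = 8+3 = 11 → [5, 8, 11, 6, 3]
xs[-3] = xs[-1]-xs[-1] = 3-3 = 0 → [5, 8, 0, 6, 3]
append xs[0]+xs[0] = 5+5 = 10 → [5, 8, 0, 6, 3, 10]
xs[5] = xs[0]-xs[0] = 5-5 = 0 → [5, 8, 0, 6, 3, 0]
append 7 → [5, 8, 0, 6, 3, 0, 7]

[5, 8, 0, 6, 3, 0, 7]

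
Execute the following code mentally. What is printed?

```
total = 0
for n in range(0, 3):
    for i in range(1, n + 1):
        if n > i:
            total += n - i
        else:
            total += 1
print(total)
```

3

n=1,i=1: not 1>1, total = 0+1 = 1
n=2,i=1: 2>1, total = 1+1 = 2
n=2,i=2: not 2>2, total = 2+1 = 3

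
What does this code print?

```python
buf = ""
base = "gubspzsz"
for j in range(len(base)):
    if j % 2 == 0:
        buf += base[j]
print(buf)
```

j=0: add 'g' → 'g'
j=1: skip
j=2: add 'b' → 'gb'
j=3: skip
j=4: add 'p' → 'gbp'
j=5: skip
j=6: add 's' → 'gbps'
j=7: skip

gbps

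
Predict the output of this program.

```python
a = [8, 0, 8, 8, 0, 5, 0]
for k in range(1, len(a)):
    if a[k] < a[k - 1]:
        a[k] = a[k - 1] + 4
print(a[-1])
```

k=1: 0<8, a[1] = 8+4 = 12 → [8, 12, 8, 8, 0, 5, 0]
k=2: 8<12, a[2] = 12+4 = 16 → [8, 12, 16, 8, 0, 5, 0]
k=3: 8<16, a[3] = 16+4 = 20 → [8, 12, 16, 20, 0, 5, 0]
k=4: 0<20, a[4] = 20+4 = 24 → [8, 12, 16, 20, 24, 5, 0]
k=5: 5<24, a[5] = 24+4 = 28 → [8, 12, 16, 20, 24, 28, 0]
k=6: 0<28, a[6] = 28+4 = 32 → [8, 12, 16, 20, 24, 28, 32]

32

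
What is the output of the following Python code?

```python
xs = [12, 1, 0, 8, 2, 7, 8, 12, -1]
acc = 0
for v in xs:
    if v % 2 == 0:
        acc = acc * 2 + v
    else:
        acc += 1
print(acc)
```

v=12: even, acc = 0*2+12 = 12
v=1: not even, acc = 12+1 = 13
v=0: even, acc = 13*2+0 = 26
v=8: even, acc = 26*2+8 = 60
v=2: even, acc = 60*2+2 = 122
v=7: not even, acc = 122+1 = 123
v=8: even, acc = 123*2+8 = 254
v=12: even, acc = 254*2+12 = 520
v=-1: not even, acc = 520+1 = 521

521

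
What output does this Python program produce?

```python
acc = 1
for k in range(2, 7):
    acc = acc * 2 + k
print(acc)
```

120

k=2: acc = 1*2+2 = 4
k=3: acc = 4*2+3 = 11
k=4: acc = 11*2+4 = 26
k=5: acc = 26*2+5 = 57
k=6: acc = 57*2+6 = 120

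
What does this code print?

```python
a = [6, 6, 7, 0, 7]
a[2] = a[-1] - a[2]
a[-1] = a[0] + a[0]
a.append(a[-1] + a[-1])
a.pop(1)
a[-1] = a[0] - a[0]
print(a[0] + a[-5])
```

12

a[2] = a[-1]-a[2] = 7-7 = 0 → [6, 6, 0, 0, 7]
a[-1] = a[0]+a[0] = 6+6 = 12 → [6, 6, 0, 0, 12]
append a[-1]+a[-1] = 12+12 = 24 → [6, 6, 0, 0, 12, 24]
pop(1) removes 6 → [6, 0, 0, 12, 24]
a[-1] = a[0]-a[0] = 6-6 = 0 → [6, 0, 0, 12, 0]
a[0]+a[-5] = 6+6 = 12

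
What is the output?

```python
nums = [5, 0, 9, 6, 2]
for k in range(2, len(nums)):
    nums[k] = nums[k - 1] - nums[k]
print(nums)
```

k=2: nums[2] = 0-9 = -9 → [5, 0, -9, 6, 2]
k=3: nums[3] = (-9)-6 = -15 → [5, 0, -9, -15, 2]
k=4: nums[4] = (-15)-2 = -17 → [5, 0, -9, -15, -17]

[5, 0, -9, -15, -17]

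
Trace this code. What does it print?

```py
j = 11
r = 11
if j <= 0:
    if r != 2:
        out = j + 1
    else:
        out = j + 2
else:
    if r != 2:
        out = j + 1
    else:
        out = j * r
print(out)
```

j=11, r=11
j <= 0 is False; r != 2 is True
→ out = j + 1 = 12

12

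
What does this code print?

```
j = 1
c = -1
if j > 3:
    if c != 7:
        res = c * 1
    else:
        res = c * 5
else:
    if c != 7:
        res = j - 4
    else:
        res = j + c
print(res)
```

j=1, c=-1
j > 3 is False; c != 7 is True
→ res = j - 4 = -3

-3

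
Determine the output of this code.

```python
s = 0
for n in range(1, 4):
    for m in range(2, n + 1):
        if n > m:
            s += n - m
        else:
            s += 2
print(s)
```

n=2,m=2: not 2>2, s = 0+2 = 2
n=3,m=2: 3>2, s = 2+1 = 3
n=3,m=3: not 3>3, s = 3+2 = 5

5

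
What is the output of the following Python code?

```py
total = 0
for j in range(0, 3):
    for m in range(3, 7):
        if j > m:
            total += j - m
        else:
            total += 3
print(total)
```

j=0,m=3: not 0>3, total = 0+3 = 3
j=0,m=4: not 0>4, total = 3+3 = 6
j=0,m=5: not 0>5, total = 6+3 = 9
j=0,m=6: not 0>6, total = 9+3 = 12
j=1,m=3: not 1>3, total = 12+3 = 15
j=1,m=4: not 1>4, total = 15+3 = 18
j=1,m=5: not 1>5, total = 18+3 = 21
j=1,m=6: not 1>6, total = 21+3 = 24
j=2,m=3: not 2>3, total = 24+3 = 27
j=2,m=4: not 2>4, total = 27+3 = 30
j=2,m=5: not 2>5, total = 30+3 = 33
j=2,m=6: not 2>6, total = 33+3 = 36

36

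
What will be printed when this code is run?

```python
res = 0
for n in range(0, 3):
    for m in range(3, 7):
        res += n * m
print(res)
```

54

n=0,m=3: res = 0+0 = 0
n=0,m=4: res = 0+0 = 0
n=0,m=5: res = 0+0 = 0
n=0,m=6: res = 0+0 = 0
n=1,m=3: res = 0+3 = 3
n=1,m=4: res = 3+4 = 7
n=1,m=5: res = 7+5 = 12
n=1,m=6: res = 12+6 = 18
n=2,m=3: res = 18+6 = 24
n=2,m=4: res = 24+8 = 32
n=2,m=5: res = 32+10 = 42
n=2,m=6: res = 42+12 = 54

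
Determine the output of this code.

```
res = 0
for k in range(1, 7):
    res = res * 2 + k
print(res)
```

k=1: res = 0*2+1 = 1
k=2: res = 1*2+2 = 4
k=3: res = 4*2+3 = 11
k=4: res = 11*2+4 = 26
k=5: res = 26*2+5 = 57
k=6: res = 57*2+6 = 120

120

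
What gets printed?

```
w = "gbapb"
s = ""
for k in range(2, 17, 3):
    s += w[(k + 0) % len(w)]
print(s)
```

k=2: add w[2]='a' → 'a'
k=5: add w[0]='g' → 'ag'
k=8: add w[3]='p' → 'agp'
k=11: add w[1]='b' → 'agpb'
k=14: add w[4]='b' → 'agpbb'

agpbb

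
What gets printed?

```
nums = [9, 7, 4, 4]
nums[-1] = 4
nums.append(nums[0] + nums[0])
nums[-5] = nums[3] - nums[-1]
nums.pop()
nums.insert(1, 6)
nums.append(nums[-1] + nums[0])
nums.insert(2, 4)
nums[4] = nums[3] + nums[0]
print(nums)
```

[-14, 6, 4, 7, -7, 4, -10]

nums[-1] = 4 → [9, 7, 4, 4]
append nums[0]+nums[0] = 9+9 = 18 → [9, 7, 4, 4, 18]
nums[-5] = nums[3]-nums[-1] = 4-18 = -14 → [-14, 7, 4, 4, 18]
pop() removes 18 → [-14, 7, 4, 4]
insert 6 at 1 → [-14, 6, 7, 4, 4]
append nums[-1]+nums[0] = 4+(-14) = -10 → [-14, 6, 7, 4, 4, -10]
insert 4 at 2 → [-14, 6, 4, 7, 4, 4, -10]
nums[4] = nums[3]+nums[0] = 7+(-14) = -7 → [-14, 6, 4, 7, -7, 4, -10]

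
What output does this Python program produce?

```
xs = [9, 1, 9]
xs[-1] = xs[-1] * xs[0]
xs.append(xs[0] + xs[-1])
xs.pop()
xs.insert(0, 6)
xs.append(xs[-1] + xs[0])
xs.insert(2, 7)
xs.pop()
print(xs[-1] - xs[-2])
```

xs[-1] = xs[-1]*xs[0] = 9*9 = 81 → [9, 1, 81]
append xs[0]+xs[-1] = 9+81 = 90 → [9, 1, 81, 90]
pop() removes 90 → [9, 1, 81]
insert 6 at 0 → [6, 9, 1, 81]
append xs[-1]+xs[0] = 81+6 = 87 → [6, 9, 1, 81, 87]
insert 7 at 2 → [6, 9, 7, 1, 81, 87]
pop() removes 87 → [6, 9, 7, 1, 81]
xs[-1]-xs[-2] = 81-1 = 80

80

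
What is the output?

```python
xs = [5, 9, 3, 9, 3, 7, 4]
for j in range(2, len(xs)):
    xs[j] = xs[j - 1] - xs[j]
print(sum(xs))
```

-19

j=2: xs[2] = 9-3 = 6 → [5, 9, 6, 9, 3, 7, 4]
j=3: xs[3] = 6-9 = -3 → [5, 9, 6, -3, 3, 7, 4]
j=4: xs[4] = (-3)-3 = -6 → [5, 9, 6, -3, -6, 7, 4]
j=5: xs[5] = (-6)-7 = -13 → [5, 9, 6, -3, -6, -13, 4]
j=6: xs[6] = (-13)-4 = -17 → [5, 9, 6, -3, -6, -13, -17]
sum = -19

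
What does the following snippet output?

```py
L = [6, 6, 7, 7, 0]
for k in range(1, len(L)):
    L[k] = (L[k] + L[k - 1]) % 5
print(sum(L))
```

k=1: L[1] = (6+6)%5 = 2 → [6, 2, 7, 7, 0]
k=2: L[2] = (7+2)%5 = 4 → [6, 2, 4, 7, 0]
k=3: L[3] = (7+4)%5 = 1 → [6, 2, 4, 1, 0]
k=4: L[4] = (0+1)%5 = 1 → [6, 2, 4, 1, 1]
sum = 14

14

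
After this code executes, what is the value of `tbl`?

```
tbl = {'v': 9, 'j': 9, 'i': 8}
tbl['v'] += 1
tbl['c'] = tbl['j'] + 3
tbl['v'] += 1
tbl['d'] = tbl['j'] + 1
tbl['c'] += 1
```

tbl['v'] = 9+1 = 10 → {'v': 10, 'j': 9, 'i': 8}
tbl['c'] = tbl['j']+3 = 12 → {'v': 10, 'j': 9, 'i': 8, 'c': 12}
tbl['v'] = 10+1 = 11 → {'v': 11, 'j': 9, 'i': 8, 'c': 12}
tbl['d'] = tbl['j']+1 = 10 → {'v': 11, 'j': 9, 'i': 8, 'c': 12, 'd': 10}
tbl['c'] = 12+1 = 13 → {'v': 11, 'j': 9, 'i': 8, 'c': 13, 'd': 10}

{'v': 11, 'j': 9, 'i': 8, 'c': 13, 'd': 10}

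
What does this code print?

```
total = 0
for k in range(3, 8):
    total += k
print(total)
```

k=3: total = 0+3 = 3
k=4: total = 3+4 = 7
k=5: total = 7+5 = 12
k=6: total = 12+6 = 18
k=7: total = 18+7 = 25

25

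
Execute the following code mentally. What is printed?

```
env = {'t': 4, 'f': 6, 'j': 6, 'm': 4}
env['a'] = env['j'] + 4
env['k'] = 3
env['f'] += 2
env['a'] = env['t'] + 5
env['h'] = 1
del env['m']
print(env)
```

{'t': 4, 'f': 8, 'j': 6, 'a': 9, 'k': 3, 'h': 1}

env['a'] = env['j']+4 = 10 → {'t': 4, 'f': 6, 'j': 6, 'm': 4, 'a': 10}
env['k'] = 3 → {'t': 4, 'f': 6, 'j': 6, 'm': 4, 'a': 10, 'k': 3}
env['f'] = 6+2 = 8 → {'t': 4, 'f': 8, 'j': 6, 'm': 4, 'a': 10, 'k': 3}
env['a'] = env['t']+5 = 9 → {'t': 4, 'f': 8, 'j': 6, 'm': 4, 'a': 9, 'k': 3}
env['h'] = 1 → {'t': 4, 'f': 8, 'j': 6, 'm': 4, 'a': 9, 'k': 3, 'h': 1}
del 'm' → {'t': 4, 'f': 8, 'j': 6, 'a': 9, 'k': 3, 'h': 1}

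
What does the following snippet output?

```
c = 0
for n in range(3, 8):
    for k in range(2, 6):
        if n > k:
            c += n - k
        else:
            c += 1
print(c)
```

n=3,k=2: 3>2, c = 0+1 = 1
n=3,k=3: not 3>3, c = 1+1 = 2
n=3,k=4: not 3>4, c = 2+1 = 3
n=3,k=5: not 3>5, c = 3+1 = 4
n=4,k=2: 4>2, c = 4+2 = 6
n=4,k=3: 4>3, c = 6+1 = 7
n=4,k=4: not 4>4, c = 7+1 = 8
n=4,k=5: not 4>5, c = 8+1 = 9
n=5,k=2: 5>2, c = 9+3 = 12
n=5,k=3: 5>3, c = 12+2 = 14
n=5,k=4: 5>4, c = 14+1 = 15
n=5,k=5: not 5>5, c = 15+1 = 16
n=6,k=2: 6>2, c = 16+4 = 20
n=6,k=3: 6>3, c = 20+3 = 23
n=6,k=4: 6>4, c = 23+2 = 25
n=6,k=5: 6>5, c = 25+1 = 26
n=7,k=2: 7>2, c = 26+5 = 31
n=7,k=3: 7>3, c = 31+4 = 35
n=7,k=4: 7>4, c = 35+3 = 38
n=7,k=5: 7>5, c = 38+2 = 40

40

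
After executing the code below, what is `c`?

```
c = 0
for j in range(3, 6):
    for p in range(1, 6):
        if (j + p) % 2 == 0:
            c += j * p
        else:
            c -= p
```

75

j=3,p=1: even sum, c = 0+3 = 3
j=3,p=2: odd sum, c = 3-2 = 1
j=3,p=3: even sum, c = 1+9 = 10
j=3,p=4: odd sum, c = 10-4 = 6
j=3,p=5: even sum, c = 6+15 = 21
j=4,p=1: odd sum, c = 21-1 = 20
j=4,p=2: even sum, c = 20+8 = 28
j=4,p=3: odd sum, c = 28-3 = 25
j=4,p=4: even sum, c = 25+16 = 41
j=4,p=5: odd sum, c = 41-5 = 36
j=5,p=1: even sum, c = 36+5 = 41
j=5,p=2: odd sum, c = 41-2 = 39
j=5,p=3: even sum, c = 39+15 = 54
j=5,p=4: odd sum, c = 54-4 = 50
j=5,p=5: even sum, c = 50+25 = 75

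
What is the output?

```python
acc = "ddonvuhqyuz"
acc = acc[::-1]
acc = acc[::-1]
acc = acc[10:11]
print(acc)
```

z

reverse → 'zuyqhuvnodd'
reverse → 'ddonvuhqyuz'
slice [10:11] → 'z'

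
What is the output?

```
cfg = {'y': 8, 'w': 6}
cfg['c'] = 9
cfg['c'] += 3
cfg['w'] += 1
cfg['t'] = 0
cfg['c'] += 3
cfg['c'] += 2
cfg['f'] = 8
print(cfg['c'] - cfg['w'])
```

10

cfg['c'] = 9 → {'y': 8, 'w': 6, 'c': 9}
cfg['c'] = 9+3 = 12 → {'y': 8, 'w': 6, 'c': 12}
cfg['w'] = 6+1 = 7 → {'y': 8, 'w': 7, 'c': 12}
cfg['t'] = 0 → {'y': 8, 'w': 7, 'c': 12, 't': 0}
cfg['c'] = 12+3 = 15 → {'y': 8, 'w': 7, 'c': 15, 't': 0}
cfg['c'] = 15+2 = 17 → {'y': 8, 'w': 7, 'c': 17, 't': 0}
cfg['f'] = 8 → {'y': 8, 'w': 7, 'c': 17, 't': 0, 'f': 8}
cfg['c']-cfg['w'] = 17-7 = 10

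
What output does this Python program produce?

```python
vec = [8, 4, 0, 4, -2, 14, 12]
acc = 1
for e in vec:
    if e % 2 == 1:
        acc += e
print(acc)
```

e=8: not odd
e=4: not odd
e=0: not odd
e=4: not odd
e=-2: not odd
e=14: not odd
e=12: not odd

1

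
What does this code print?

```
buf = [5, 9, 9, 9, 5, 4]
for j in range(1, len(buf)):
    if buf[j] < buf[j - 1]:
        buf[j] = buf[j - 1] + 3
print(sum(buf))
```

59

j=1: 9>=5, unchanged → [5, 9, 9, 9, 5, 4]
j=2: 9>=9, unchanged → [5, 9, 9, 9, 5, 4]
j=3: 9>=9, unchanged → [5, 9, 9, 9, 5, 4]
j=4: 5<9, buf[4] = 9+3 = 12 → [5, 9, 9, 9, 12, 4]
j=5: 4<12, buf[5] = 12+3 = 15 → [5, 9, 9, 9, 12, 15]
sum = 59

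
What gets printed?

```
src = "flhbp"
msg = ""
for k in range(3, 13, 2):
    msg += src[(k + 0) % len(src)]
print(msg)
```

bfhpl

k=3: add src[3]='b' → 'b'
k=5: add src[0]='f' → 'bf'
k=7: add src[2]='h' → 'bfh'
k=9: add src[4]='p' → 'bfhp'
k=11: add src[1]='l' → 'bfhpl'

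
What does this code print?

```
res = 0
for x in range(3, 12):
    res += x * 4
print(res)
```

x=3: res = 0+3*4 = 12
x=4: res = 12+4*4 = 28
x=5: res = 28+5*4 = 48
x=6: res = 48+6*4 = 72
x=7: res = 72+7*4 = 100
x=8: res = 100+8*4 = 132
x=9: res = 132+9*4 = 168
x=10: res = 168+10*4 = 208
x=11: res = 208+11*4 = 252

252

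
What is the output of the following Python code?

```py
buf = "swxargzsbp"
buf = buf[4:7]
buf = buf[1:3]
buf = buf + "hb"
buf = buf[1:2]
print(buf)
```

z

slice [4:7] → 'rgz'
slice [1:3] → 'gz'
+ 'hb' → 'gzhb'
slice [1:2] → 'z'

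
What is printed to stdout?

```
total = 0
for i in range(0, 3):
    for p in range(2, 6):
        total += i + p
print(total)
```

54

i=0,p=2: total = 0+2 = 2
i=0,p=3: total = 2+3 = 5
i=0,p=4: total = 5+4 = 9
i=0,p=5: total = 9+5 = 14
i=1,p=2: total = 14+3 = 17
i=1,p=3: total = 17+4 = 21
i=1,p=4: total = 21+5 = 26
i=1,p=5: total = 26+6 = 32
i=2,p=2: total = 32+4 = 36
i=2,p=3: total = 36+5 = 41
i=2,p=4: total = 41+6 = 47
i=2,p=5: total = 47+7 = 54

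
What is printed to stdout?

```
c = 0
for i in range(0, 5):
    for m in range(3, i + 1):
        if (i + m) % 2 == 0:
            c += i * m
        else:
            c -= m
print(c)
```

i=3,m=3: even sum, c = 0+9 = 9
i=4,m=3: odd sum, c = 9-3 = 6
i=4,m=4: even sum, c = 6+16 = 22

22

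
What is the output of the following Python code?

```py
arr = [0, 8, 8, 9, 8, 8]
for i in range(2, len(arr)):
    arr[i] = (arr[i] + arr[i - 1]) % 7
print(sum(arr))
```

25

i=2: arr[2] = (8+8)%7 = 2 → [0, 8, 2, 9, 8, 8]
i=3: arr[3] = (9+2)%7 = 4 → [0, 8, 2, 4, 8, 8]
i=4: arr[4] = (8+4)%7 = 5 → [0, 8, 2, 4, 5, 8]
i=5: arr[5] = (8+5)%7 = 6 → [0, 8, 2, 4, 5, 6]
sum = 25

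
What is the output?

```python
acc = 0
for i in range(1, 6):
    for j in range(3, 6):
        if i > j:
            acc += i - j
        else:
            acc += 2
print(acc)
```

i=1,j=3: not 1>3, acc = 0+2 = 2
i=1,j=4: not 1>4, acc = 2+2 = 4
i=1,j=5: not 1>5, acc = 4+2 = 6
i=2,j=3: not 2>3, acc = 6+2 = 8
i=2,j=4: not 2>4, acc = 8+2 = 10
i=2,j=5: not 2>5, acc = 10+2 = 12
i=3,j=3: not 3>3, acc = 12+2 = 14
i=3,j=4: not 3>4, acc = 14+2 = 16
i=3,j=5: not 3>5, acc = 16+2 = 18
i=4,j=3: 4>3, acc = 18+1 = 19
i=4,j=4: not 4>4, acc = 19+2 = 21
i=4,j=5: not 4>5, acc = 21+2 = 23
i=5,j=3: 5>3, acc = 23+2 = 25
i=5,j=4: 5>4, acc = 25+1 = 26
i=5,j=5: not 5>5, acc = 26+2 = 28

28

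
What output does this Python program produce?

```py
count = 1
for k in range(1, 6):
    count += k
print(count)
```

k=1: count = 1+1 = 2
k=2: count = 2+2 = 4
k=3: count = 4+3 = 7
k=4: count = 7+4 = 11
k=5: count = 11+5 = 16

16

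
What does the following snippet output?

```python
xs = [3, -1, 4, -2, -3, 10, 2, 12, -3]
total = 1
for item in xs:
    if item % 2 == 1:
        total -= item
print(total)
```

item=3: odd, total = 1-3 = -2
item=-1: odd, total = (-2)-(-1) = -1
item=4: not odd
item=-2: not odd
item=-3: odd, total = (-1)-(-3) = 2
item=10: not odd
item=2: not odd
item=12: not odd
item=-3: odd, total = 2-(-3) = 5

5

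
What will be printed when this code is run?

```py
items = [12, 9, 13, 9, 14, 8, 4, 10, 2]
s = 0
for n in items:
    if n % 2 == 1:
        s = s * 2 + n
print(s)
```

71

n=12: not odd
n=9: odd, s = 0*2+9 = 9
n=13: odd, s = 9*2+13 = 31
n=9: odd, s = 31*2+9 = 71
n=14: not odd
n=8: not odd
n=4: not odd
n=10: not odd
n=2: not odd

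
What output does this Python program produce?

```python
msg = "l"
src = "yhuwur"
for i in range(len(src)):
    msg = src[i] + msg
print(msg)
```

ruwuhyl

i=0: prepend 'y' → 'yl'
i=1: prepend 'h' → 'hyl'
i=2: prepend 'u' → 'uhyl'
i=3: prepend 'w' → 'wuhyl'
i=4: prepend 'u' → 'uwuhyl'
i=5: prepend 'r' → 'ruwuhyl'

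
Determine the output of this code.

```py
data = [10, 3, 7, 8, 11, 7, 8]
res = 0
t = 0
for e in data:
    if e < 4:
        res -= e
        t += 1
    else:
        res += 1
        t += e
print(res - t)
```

-49

e=10: not <4, res = 0+1 = 1; t=10
e=3: <4, res = 1-3 = -2; t=11
e=7: not <4, res = (-2)+1 = -1; t=18
e=8: not <4, res = (-1)+1 = 0; t=26
e=11: not <4, res = 0+1 = 1; t=37
e=7: not <4, res = 1+1 = 2; t=44
e=8: not <4, res = 2+1 = 3; t=52
res-t = 3-52 = -49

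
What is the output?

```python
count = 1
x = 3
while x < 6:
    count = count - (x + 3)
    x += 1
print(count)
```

-20

x=3: count = 1-6 = -5
x=4: count = (-5)-7 = -12
x=5: count = (-12)-8 = -20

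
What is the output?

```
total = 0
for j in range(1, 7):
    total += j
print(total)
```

j=1: total = 0+1 = 1
j=2: total = 1+2 = 3
j=3: total = 3+3 = 6
j=4: total = 6+4 = 10
j=5: total = 10+5 = 15
j=6: total = 15+6 = 21

21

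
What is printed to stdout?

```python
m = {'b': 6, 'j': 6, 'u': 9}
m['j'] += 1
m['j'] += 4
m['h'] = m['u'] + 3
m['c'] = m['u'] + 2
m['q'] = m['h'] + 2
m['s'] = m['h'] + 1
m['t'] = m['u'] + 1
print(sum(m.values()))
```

m['j'] = 6+1 = 7 → {'b': 6, 'j': 7, 'u': 9}
m['j'] = 7+4 = 11 → {'b': 6, 'j': 11, 'u': 9}
m['h'] = m['u']+3 = 12 → {'b': 6, 'j': 11, 'u': 9, 'h': 12}
m['c'] = m['u']+2 = 11 → {'b': 6, 'j': 11, 'u': 9, 'h': 12, 'c': 11}
m['q'] = m['h']+2 = 14 → {'b': 6, 'j': 11, 'u': 9, 'h': 12, 'c': 11, 'q': 14}
m['s'] = m['h']+1 = 13 → {'b': 6, 'j': 11, 'u': 9, 'h': 12, 'c': 11, 'q': 14, 's': 13}
m['t'] = m['u']+1 = 10 → {'b': 6, 'j': 11, 'u': 9, 'h': 12, 'c': 11, 'q': 14, 's': 13, 't': 10}
sum of values = 86

86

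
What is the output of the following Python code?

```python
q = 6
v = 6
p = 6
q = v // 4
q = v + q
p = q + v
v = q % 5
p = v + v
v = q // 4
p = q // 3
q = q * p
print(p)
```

q = 6//4 = 1
q = 6+1 = 7
p = 7+6 = 13
v = 7%5 = 2
p = 2+2 = 4
v = 7//4 = 1
p = 7//3 = 2
q = 7*2 = 14

2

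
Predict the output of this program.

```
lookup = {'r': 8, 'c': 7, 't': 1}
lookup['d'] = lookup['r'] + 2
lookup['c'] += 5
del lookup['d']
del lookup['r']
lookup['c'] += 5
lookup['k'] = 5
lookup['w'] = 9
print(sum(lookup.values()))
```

32

lookup['d'] = lookup['r']+2 = 10 → {'r': 8, 'c': 7, 't': 1, 'd': 10}
lookup['c'] = 7+5 = 12 → {'r': 8, 'c': 12, 't': 1, 'd': 10}
del 'd' → {'r': 8, 'c': 12, 't': 1}
del 'r' → {'c': 12, 't': 1}
lookup['c'] = 12+5 = 17 → {'c': 17, 't': 1}
lookup['k'] = 5 → {'c': 17, 't': 1, 'k': 5}
lookup['w'] = 9 → {'c': 17, 't': 1, 'k': 5, 'w': 9}
sum of values = 32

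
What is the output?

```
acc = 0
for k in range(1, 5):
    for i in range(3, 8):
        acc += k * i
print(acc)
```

250

k=1,i=3: acc = 0+3 = 3
k=1,i=4: acc = 3+4 = 7
k=1,i=5: acc = 7+5 = 12
k=1,i=6: acc = 12+6 = 18
k=1,i=7: acc = 18+7 = 25
k=2,i=3: acc = 25+6 = 31
k=2,i=4: acc = 31+8 = 39
k=2,i=5: acc = 39+10 = 49
k=2,i=6: acc = 49+12 = 61
k=2,i=7: acc = 61+14 = 75
k=3,i=3: acc = 75+9 = 84
k=3,i=4: acc = 84+12 = 96
k=3,i=5: acc = 96+15 = 111
k=3,i=6: acc = 111+18 = 129
k=3,i=7: acc = 129+21 = 150
k=4,i=3: acc = 150+12 = 162
k=4,i=4: acc = 162+16 = 178
k=4,i=5: acc = 178+20 = 198
k=4,i=6: acc = 198+24 = 222
k=4,i=7: acc = 222+28 = 250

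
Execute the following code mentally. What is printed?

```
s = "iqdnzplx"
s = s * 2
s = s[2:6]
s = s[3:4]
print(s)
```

p

repeat ×2 → 'iqdnzplxiqdnzplx'
slice [2:6] → 'dnzp'
slice [3:4] → 'p'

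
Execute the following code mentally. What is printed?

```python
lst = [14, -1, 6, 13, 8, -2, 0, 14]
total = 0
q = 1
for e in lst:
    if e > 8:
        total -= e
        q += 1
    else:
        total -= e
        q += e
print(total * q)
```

-780

e=14: >8, total = 0-14 = -14; q=2
e=-1: not >8, total = (-14)-(-1) = -13; q=1
e=6: not >8, total = (-13)-6 = -19; q=7
e=13: >8, total = (-19)-13 = -32; q=8
e=8: not >8, total = (-32)-8 = -40; q=16
e=-2: not >8, total = (-40)-(-2) = -38; q=14
e=0: not >8, total = (-38)-0 = -38; q=14
e=14: >8, total = (-38)-14 = -52; q=15
total*q = (-52)*15 = -780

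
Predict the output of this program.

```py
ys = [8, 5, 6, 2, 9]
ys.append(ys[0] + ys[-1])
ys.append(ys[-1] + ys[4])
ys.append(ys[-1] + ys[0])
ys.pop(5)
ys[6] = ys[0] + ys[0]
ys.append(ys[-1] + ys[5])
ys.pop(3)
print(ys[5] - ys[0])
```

8

append ys[0]+ys[-1] = 8+9 = 17 → [8, 5, 6, 2, 9, 17]
append ys[-1]+ys[4] = 17+9 = 26 → [8, 5, 6, 2, 9, 17, 26]
append ys[-1]+ys[0] = 26+8 = 34 → [8, 5, 6, 2, 9, 17, 26, 34]
pop(5) removes 17 → [8, 5, 6, 2, 9, 26, 34]
ys[6] = ys[0]+ys[0] = 8+8 = 16 → [8, 5, 6, 2, 9, 26, 16]
append ys[-1]+ys[5] = 16+26 = 42 → [8, 5, 6, 2, 9, 26, 16, 42]
pop(3) removes 2 → [8, 5, 6, 9, 26, 16, 42]
ys[5]-ys[0] = 16-8 = 8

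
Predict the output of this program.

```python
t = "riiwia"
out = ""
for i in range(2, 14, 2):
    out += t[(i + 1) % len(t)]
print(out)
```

waiwai

i=2: add t[3]='w' → 'w'
i=4: add t[5]='a' → 'wa'
i=6: add t[1]='i' → 'wai'
i=8: add t[3]='w' → 'waiw'
i=10: add t[5]='a' → 'waiwa'
i=12: add t[1]='i' → 'waiwai'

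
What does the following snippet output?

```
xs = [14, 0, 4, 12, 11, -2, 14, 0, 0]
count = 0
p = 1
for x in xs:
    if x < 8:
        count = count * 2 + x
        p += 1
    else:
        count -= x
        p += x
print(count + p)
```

x=14: not <8, count = 0-14 = -14; p=15
x=0: <8, count = (-14)*2+0 = -28; p=16
x=4: <8, count = (-28)*2+4 = -52; p=17
x=12: not <8, count = (-52)-12 = -64; p=29
x=11: not <8, count = (-64)-11 = -75; p=40
x=-2: <8, count = (-75)*2+(-2) = -152; p=41
x=14: not <8, count = (-152)-14 = -166; p=55
x=0: <8, count = (-166)*2+0 = -332; p=56
x=0: <8, count = (-332)*2+0 = -664; p=57
count+p = (-664)+57 = -607

-607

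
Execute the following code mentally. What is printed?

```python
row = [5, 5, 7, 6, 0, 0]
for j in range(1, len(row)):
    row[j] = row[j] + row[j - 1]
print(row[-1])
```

j=1: row[1] = 5+5 = 10 → [5, 10, 7, 6, 0, 0]
j=2: row[2] = 7+10 = 17 → [5, 10, 17, 6, 0, 0]
j=3: row[3] = 6+17 = 23 → [5, 10, 17, 23, 0, 0]
j=4: row[4] = 0+23 = 23 → [5, 10, 17, 23, 23, 0]
j=5: row[5] = 0+23 = 23 → [5, 10, 17, 23, 23, 23]

23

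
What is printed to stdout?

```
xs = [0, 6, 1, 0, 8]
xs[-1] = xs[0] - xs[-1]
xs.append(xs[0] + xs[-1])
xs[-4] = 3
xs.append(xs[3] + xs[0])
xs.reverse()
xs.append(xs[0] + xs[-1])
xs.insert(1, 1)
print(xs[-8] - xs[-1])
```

1

xs[-1] = xs[0]-xs[-1] = 0-8 = -8 → [0, 6, 1, 0, -8]
append xs[0]+xs[-1] = 0+(-8) = -8 → [0, 6, 1, 0, -8, -8]
xs[-4] = 3 → [0, 6, 3, 0, -8, -8]
append xs[3]+xs[0] = 0+0 = 0 → [0, 6, 3, 0, -8, -8, 0]
reverse → [0, -8, -8, 0, 3, 6, 0]
append xs[0]+xs[-1] = 0+0 = 0 → [0, -8, -8, 0, 3, 6, 0, 0]
insert 1 at 1 → [0, 1, -8, -8, 0, 3, 6, 0, 0]
xs[-8]-xs[-1] = 1-0 = 1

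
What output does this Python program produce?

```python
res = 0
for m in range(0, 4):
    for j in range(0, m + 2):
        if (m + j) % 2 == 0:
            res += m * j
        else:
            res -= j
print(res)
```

m=0,j=0: even sum, res = 0+0 = 0
m=0,j=1: odd sum, res = 0-1 = -1
m=1,j=0: odd sum, res = (-1)-0 = -1
m=1,j=1: even sum, res = (-1)+1 = 0
m=1,j=2: odd sum, res = 0-2 = -2
m=2,j=0: even sum, res = (-2)+0 = -2
m=2,j=1: odd sum, res = (-2)-1 = -3
m=2,j=2: even sum, res = (-3)+4 = 1
m=2,j=3: odd sum, res = 1-3 = -2
m=3,j=0: odd sum, res = (-2)-0 = -2
m=3,j=1: even sum, res = (-2)+3 = 1
m=3,j=2: odd sum, res = 1-2 = -1
m=3,j=3: even sum, res = (-1)+9 = 8
m=3,j=4: odd sum, res = 8-4 = 4

4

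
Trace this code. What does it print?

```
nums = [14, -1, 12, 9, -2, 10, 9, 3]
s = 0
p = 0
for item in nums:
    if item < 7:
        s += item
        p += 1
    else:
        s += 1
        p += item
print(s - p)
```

item=14: not <7, s = 0+1 = 1; p=14
item=-1: <7, s = 1+(-1) = 0; p=15
item=12: not <7, s = 0+1 = 1; p=27
item=9: not <7, s = 1+1 = 2; p=36
item=-2: <7, s = 2+(-2) = 0; p=37
item=10: not <7, s = 0+1 = 1; p=47
item=9: not <7, s = 1+1 = 2; p=56
item=3: <7, s = 2+3 = 5; p=57
s-p = 5-57 = -52

-52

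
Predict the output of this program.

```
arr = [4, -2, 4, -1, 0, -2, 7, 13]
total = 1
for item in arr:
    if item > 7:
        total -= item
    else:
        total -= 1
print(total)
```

item=4: not >7, total = 1-1 = 0
item=-2: not >7, total = 0-1 = -1
item=4: not >7, total = (-1)-1 = -2
item=-1: not >7, total = (-2)-1 = -3
item=0: not >7, total = (-3)-1 = -4
item=-2: not >7, total = (-4)-1 = -5
item=7: not >7, total = (-5)-1 = -6
item=13: >7, total = (-6)-13 = -19

-19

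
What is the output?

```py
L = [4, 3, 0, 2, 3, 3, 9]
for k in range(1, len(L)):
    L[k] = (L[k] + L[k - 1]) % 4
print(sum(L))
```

k=1: L[1] = (3+4)%4 = 3 → [4, 3, 0, 2, 3, 3, 9]
k=2: L[2] = (0+3)%4 = 3 → [4, 3, 3, 2, 3, 3, 9]
k=3: L[3] = (2+3)%4 = 1 → [4, 3, 3, 1, 3, 3, 9]
k=4: L[4] = (3+1)%4 = 0 → [4, 3, 3, 1, 0, 3, 9]
k=5: L[5] = (3+0)%4 = 3 → [4, 3, 3, 1, 0, 3, 9]
k=6: L[6] = (9+3)%4 = 0 → [4, 3, 3, 1, 0, 3, 0]
sum = 14

14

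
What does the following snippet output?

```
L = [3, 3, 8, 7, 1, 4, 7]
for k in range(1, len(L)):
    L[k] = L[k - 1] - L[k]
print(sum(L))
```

k=1: L[1] = 3-3 = 0 → [3, 0, 8, 7, 1, 4, 7]
k=2: L[2] = 0-8 = -8 → [3, 0, -8, 7, 1, 4, 7]
k=3: L[3] = (-8)-7 = -15 → [3, 0, -8, -15, 1, 4, 7]
k=4: L[4] = (-15)-1 = -16 → [3, 0, -8, -15, -16, 4, 7]
k=5: L[5] = (-16)-4 = -20 → [3, 0, -8, -15, -16, -20, 7]
k=6: L[6] = (-20)-7 = -27 → [3, 0, -8, -15, -16, -20, -27]
sum = -83

-83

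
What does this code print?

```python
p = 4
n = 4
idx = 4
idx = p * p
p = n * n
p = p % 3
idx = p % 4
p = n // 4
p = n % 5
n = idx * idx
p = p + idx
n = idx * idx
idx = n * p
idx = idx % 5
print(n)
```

1

idx = 4*4 = 16
p = 4*4 = 16
p = 16%3 = 1
idx = 1%4 = 1
p = 4//4 = 1
p = 4%5 = 4
n = 1*1 = 1
p = 4+1 = 5
n = 1*1 = 1
idx = 1*5 = 5
idx = 5%5 = 0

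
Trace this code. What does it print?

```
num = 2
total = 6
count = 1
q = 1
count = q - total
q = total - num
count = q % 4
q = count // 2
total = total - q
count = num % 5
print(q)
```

0

count = 1-6 = -5
q = 6-2 = 4
count = 4%4 = 0
q = 0//2 = 0
total = 6-0 = 6
count = 2%5 = 2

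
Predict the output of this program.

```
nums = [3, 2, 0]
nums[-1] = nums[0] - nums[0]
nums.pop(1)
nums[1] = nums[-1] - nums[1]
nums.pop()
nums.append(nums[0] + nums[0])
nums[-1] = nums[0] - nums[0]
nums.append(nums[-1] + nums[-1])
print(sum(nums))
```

3

nums[-1] = nums[0]-nums[0] = 3-3 = 0 → [3, 2, 0]
pop(1) removes 2 → [3, 0]
nums[1] = nums[-1]-nums[1] = 0-0 = 0 → [3, 0]
pop() removes 0 → [3]
append nums[0]+nums[0] = 3+3 = 6 → [3, 6]
nums[-1] = nums[0]-nums[0] = 3-3 = 0 → [3, 0]
append nums[-1]+nums[-1] = 0+0 = 0 → [3, 0, 0]
sum = 3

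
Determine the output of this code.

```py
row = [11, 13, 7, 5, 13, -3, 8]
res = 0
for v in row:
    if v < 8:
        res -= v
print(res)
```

v=11: not <8
v=13: not <8
v=7: <8, res = 0-7 = -7
v=5: <8, res = (-7)-5 = -12
v=13: not <8
v=-3: <8, res = (-12)-(-3) = -9
v=8: not <8

-9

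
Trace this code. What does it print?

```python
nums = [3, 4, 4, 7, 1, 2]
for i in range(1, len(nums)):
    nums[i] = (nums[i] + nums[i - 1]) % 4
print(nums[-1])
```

i=1: nums[1] = (4+3)%4 = 3 → [3, 3, 4, 7, 1, 2]
i=2: nums[2] = (4+3)%4 = 3 → [3, 3, 3, 7, 1, 2]
i=3: nums[3] = (7+3)%4 = 2 → [3, 3, 3, 2, 1, 2]
i=4: nums[4] = (1+2)%4 = 3 → [3, 3, 3, 2, 3, 2]
i=5: nums[5] = (2+3)%4 = 1 → [3, 3, 3, 2, 3, 1]

1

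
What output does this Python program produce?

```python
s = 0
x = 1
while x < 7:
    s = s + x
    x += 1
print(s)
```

21

x=1: s = 0+1 = 1
x=2: s = 1+2 = 3
x=3: s = 3+3 = 6
x=4: s = 6+4 = 10
x=5: s = 10+5 = 15
x=6: s = 15+6 = 21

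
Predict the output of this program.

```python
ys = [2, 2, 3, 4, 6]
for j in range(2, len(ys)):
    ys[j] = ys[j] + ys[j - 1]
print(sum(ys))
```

j=2: ys[2] = 3+2 = 5 → [2, 2, 5, 4, 6]
j=3: ys[3] = 4+5 = 9 → [2, 2, 5, 9, 6]
j=4: ys[4] = 6+9 = 15 → [2, 2, 5, 9, 15]
sum = 33

33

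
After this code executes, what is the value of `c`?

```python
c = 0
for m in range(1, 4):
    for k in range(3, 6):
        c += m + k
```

m=1,k=3: c = 0+4 = 4
m=1,k=4: c = 4+5 = 9
m=1,k=5: c = 9+6 = 15
m=2,k=3: c = 15+5 = 20
m=2,k=4: c = 20+6 = 26
m=2,k=5: c = 26+7 = 33
m=3,k=3: c = 33+6 = 39
m=3,k=4: c = 39+7 = 46
m=3,k=5: c = 46+8 = 54

54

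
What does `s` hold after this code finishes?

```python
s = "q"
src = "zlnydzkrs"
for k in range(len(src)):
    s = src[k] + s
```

'srkzdynlzq'

k=0: prepend 'z' → 'zq'
k=1: prepend 'l' → 'lzq'
k=2: prepend 'n' → 'nlzq'
k=3: prepend 'y' → 'ynlzq'
k=4: prepend 'd' → 'dynlzq'
k=5: prepend 'z' → 'zdynlzq'
k=6: prepend 'k' → 'kzdynlzq'
k=7: prepend 'r' → 'rkzdynlzq'
k=8: prepend 's' → 'srkzdynlzq'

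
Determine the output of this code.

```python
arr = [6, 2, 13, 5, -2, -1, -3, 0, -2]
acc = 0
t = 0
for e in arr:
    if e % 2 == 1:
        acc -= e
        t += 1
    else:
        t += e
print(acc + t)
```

-6

e=6: not odd; t=6
e=2: not odd; t=8
e=13: odd, acc = 0-13 = -13; t=9
e=5: odd, acc = (-13)-5 = -18; t=10
e=-2: not odd; t=8
e=-1: odd, acc = (-18)-(-1) = -17; t=9
e=-3: odd, acc = (-17)-(-3) = -14; t=10
e=0: not odd; t=10
e=-2: not odd; t=8
acc+t = (-14)+8 = -6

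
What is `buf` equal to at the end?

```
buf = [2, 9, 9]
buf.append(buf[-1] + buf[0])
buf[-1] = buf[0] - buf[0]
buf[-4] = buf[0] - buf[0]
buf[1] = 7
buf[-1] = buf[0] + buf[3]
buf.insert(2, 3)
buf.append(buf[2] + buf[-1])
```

append buf[-1]+buf[0] = 9+2 = 11 → [2, 9, 9, 11]
buf[-1] = buf[0]-buf[0] = 2-2 = 0 → [2, 9, 9, 0]
buf[-4] = buf[0]-buf[0] = 2-2 = 0 → [0, 9, 9, 0]
buf[1] = 7 → [0, 7, 9, 0]
buf[-1] = buf[0]+buf[3] = 0+0 = 0 → [0, 7, 9, 0]
insert 3 at 2 → [0, 7, 3, 9, 0]
append buf[2]+buf[-1] = 3+0 = 3 → [0, 7, 3, 9, 0, 3]

[0, 7, 3, 9, 0, 3]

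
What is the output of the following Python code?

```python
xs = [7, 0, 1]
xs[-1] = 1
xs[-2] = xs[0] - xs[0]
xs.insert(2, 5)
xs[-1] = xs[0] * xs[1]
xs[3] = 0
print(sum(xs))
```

12

xs[-1] = 1 → [7, 0, 1]
xs[-2] = xs[0]-xs[0] = 7-7 = 0 → [7, 0, 1]
insert 5 at 2 → [7, 0, 5, 1]
xs[-1] = xs[0]*xs[1] = 7*0 = 0 → [7, 0, 5, 0]
xs[3] = 0 → [7, 0, 5, 0]
sum = 12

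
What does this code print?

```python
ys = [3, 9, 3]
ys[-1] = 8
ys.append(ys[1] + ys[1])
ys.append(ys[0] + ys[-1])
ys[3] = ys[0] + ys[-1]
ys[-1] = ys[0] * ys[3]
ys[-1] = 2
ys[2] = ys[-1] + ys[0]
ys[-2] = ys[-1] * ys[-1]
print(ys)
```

[3, 9, 5, 4, 2]

ys[-1] = 8 → [3, 9, 8]
append ys[1]+ys[1] = 9+9 = 18 → [3, 9, 8, 18]
append ys[0]+ys[-1] = 3+18 = 21 → [3, 9, 8, 18, 21]
ys[3] = ys[0]+ys[-1] = 3+21 = 24 → [3, 9, 8, 24, 21]
ys[-1] = ys[0]*ys[3] = 3*24 = 72 → [3, 9, 8, 24, 72]
ys[-1] = 2 → [3, 9, 8, 24, 2]
ys[2] = ys[-1]+ys[0] = 2+3 = 5 → [3, 9, 5, 24, 2]
ys[-2] = ys[-1]*ys[-1] = 2*2 = 4 → [3, 9, 5, 4, 2]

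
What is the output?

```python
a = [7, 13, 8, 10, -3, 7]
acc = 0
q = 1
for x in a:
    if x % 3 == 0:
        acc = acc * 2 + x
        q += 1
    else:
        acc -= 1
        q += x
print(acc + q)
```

x=7: not %3==0, acc = 0-1 = -1; q=8
x=13: not %3==0, acc = (-1)-1 = -2; q=21
x=8: not %3==0, acc = (-2)-1 = -3; q=29
x=10: not %3==0, acc = (-3)-1 = -4; q=39
x=-3: %3==0, acc = (-4)*2+(-3) = -11; q=40
x=7: not %3==0, acc = (-11)-1 = -12; q=47
acc+q = (-12)+47 = 35

35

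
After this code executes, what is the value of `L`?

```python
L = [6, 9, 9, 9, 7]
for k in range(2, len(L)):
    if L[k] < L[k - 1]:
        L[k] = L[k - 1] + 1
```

k=2: 9>=9, unchanged → [6, 9, 9, 9, 7]
k=3: 9>=9, unchanged → [6, 9, 9, 9, 7]
k=4: 7<9, L[4] = 9+1 = 10 → [6, 9, 9, 9, 10]

[6, 9, 9, 9, 10]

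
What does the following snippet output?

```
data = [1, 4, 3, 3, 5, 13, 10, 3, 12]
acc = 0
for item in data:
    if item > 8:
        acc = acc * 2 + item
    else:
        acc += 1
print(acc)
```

item=1: not >8, acc = 0+1 = 1
item=4: not >8, acc = 1+1 = 2
item=3: not >8, acc = 2+1 = 3
item=3: not >8, acc = 3+1 = 4
item=5: not >8, acc = 4+1 = 5
item=13: >8, acc = 5*2+13 = 23
item=10: >8, acc = 23*2+10 = 56
item=3: not >8, acc = 56+1 = 57
item=12: >8, acc = 57*2+12 = 126

126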